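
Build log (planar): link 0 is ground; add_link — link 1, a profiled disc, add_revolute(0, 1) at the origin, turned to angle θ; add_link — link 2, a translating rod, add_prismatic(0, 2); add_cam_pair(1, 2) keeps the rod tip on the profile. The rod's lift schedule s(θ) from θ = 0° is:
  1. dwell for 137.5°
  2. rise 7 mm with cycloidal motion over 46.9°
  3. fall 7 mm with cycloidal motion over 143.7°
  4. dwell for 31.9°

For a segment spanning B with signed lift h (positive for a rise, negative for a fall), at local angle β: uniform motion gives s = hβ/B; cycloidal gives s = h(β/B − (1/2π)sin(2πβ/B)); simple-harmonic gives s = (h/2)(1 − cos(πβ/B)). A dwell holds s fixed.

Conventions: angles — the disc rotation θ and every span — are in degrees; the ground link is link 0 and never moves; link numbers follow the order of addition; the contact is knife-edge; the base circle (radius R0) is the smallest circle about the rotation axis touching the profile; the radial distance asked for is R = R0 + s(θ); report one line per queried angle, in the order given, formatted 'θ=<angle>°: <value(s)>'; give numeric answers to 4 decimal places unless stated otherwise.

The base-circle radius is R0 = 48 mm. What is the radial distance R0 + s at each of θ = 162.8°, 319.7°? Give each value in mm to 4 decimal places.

seg 1 [0°–137.5°] dwell: s stays 0.0000
seg 2 [137.5°–184.4°] cycloidal, h=7: θ=162.8° here. β=25.3, B=46.9. 7·(0.5394 − sin(2π·0.5394)/(2π)) = 4.0494 → s = 4.0494
seg 2 [137.5°–184.4°] cycloidal, h=7: full span → s += 7 → s = 7.0000
seg 3 [184.4°–328.1°] cycloidal, h=-7: θ=319.7° here. β=135.3, B=143.7. -7·(0.9415 − sin(2π·0.9415)/(2π)) = -6.9909 → s = 0.0091
θ=162.8°: R = R0 + s = 48 + 4.0494 = 52.0494
θ=319.7°: R = R0 + s = 48 + 0.0091 = 48.0091

θ=162.8°: 52.0494
θ=319.7°: 48.0091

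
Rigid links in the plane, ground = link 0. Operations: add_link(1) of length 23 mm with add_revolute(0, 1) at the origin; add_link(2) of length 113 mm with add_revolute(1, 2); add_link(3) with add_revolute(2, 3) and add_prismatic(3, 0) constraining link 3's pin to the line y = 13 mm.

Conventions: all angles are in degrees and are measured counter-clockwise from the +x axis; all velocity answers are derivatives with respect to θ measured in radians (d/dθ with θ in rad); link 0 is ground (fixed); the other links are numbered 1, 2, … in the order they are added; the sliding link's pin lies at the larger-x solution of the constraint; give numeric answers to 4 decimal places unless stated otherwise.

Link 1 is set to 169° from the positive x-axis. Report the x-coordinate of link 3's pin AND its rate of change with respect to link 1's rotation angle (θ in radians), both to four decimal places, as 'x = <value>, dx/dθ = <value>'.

geometry: r = 23 mm, L = 113 mm, e = 13 mm
crank pin P = (r cos θ, r sin θ) = (-22.577425, 4.388607)
h = r sin θ − e = 4.388607 − 13 = -8.611393
x = r cos θ + √(L² − h²) = -22.577425 + 112.671398 = 90.093973
dx/dθ = −r sin θ − h·r cos θ/√(L² − h²) (θ in radians; h = -8.611393) = -6.114183

x = 90.0940, dx/dθ = -6.1142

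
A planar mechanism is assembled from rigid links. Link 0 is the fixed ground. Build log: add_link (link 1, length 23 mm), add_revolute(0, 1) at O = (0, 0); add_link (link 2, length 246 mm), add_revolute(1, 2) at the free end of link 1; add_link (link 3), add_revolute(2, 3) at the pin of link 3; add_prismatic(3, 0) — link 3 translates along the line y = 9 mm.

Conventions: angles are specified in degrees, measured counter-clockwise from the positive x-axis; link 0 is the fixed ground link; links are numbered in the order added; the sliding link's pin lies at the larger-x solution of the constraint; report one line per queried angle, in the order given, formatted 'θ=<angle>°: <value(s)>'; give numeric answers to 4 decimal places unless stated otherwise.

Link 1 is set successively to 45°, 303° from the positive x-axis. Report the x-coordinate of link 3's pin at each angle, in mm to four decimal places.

geometry: r = 23 mm, L = 246 mm, e = 9 mm
θ=45°: crank pin P = (r cos θ, r sin θ) = (16.263456, 16.263456)
θ=45°: h = r sin θ − e = 16.263456 − 9 = 7.263456
θ=45°: x = r cos θ + √(L² − h²) = 16.263456 + 245.892745 = 262.156201
θ=303°: crank pin P = (r cos θ, r sin θ) = (12.526698, -19.289423)
θ=303°: h = r sin θ − e = -19.289423 − 9 = -28.289423
θ=303°: x = r cos θ + √(L² − h²) = 12.526698 + 244.367978 = 256.894676

θ=45°: 262.1562
θ=303°: 256.8947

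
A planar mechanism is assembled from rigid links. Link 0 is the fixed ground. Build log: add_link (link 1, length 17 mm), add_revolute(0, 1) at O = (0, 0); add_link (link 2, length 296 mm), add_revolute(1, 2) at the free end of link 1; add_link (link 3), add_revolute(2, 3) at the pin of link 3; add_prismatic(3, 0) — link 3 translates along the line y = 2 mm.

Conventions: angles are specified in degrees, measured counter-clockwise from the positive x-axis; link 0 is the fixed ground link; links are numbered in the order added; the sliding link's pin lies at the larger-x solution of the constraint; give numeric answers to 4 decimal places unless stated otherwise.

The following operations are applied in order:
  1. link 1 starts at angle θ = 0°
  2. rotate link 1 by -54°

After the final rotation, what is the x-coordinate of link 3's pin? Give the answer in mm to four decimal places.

geometry: r = 17 mm, L = 296 mm, e = 2 mm; θ starts at 0°
rotate link 1 by -54°: θ ← 0° -54° = -54°
crank pin P = (r cos θ, r sin θ) = (9.992349, -13.753289)
h = r sin θ − e = -13.753289 − 2 = -15.753289
x = r cos θ + √(L² − h²) = 9.992349 + 295.580503 = 305.572853

305.5729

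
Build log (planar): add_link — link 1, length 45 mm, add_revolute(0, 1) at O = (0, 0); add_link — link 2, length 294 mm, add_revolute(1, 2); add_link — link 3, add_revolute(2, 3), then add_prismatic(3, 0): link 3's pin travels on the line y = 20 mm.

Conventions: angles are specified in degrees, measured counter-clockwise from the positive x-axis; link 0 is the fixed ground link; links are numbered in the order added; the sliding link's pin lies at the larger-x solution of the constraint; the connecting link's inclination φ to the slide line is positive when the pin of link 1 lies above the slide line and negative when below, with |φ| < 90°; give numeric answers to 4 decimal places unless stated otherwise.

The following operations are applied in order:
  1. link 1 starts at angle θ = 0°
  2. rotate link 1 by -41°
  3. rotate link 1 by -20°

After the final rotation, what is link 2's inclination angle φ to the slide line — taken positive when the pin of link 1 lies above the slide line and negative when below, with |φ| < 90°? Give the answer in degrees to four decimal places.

geometry: r = 45 mm, L = 294 mm, e = 20 mm; θ starts at 0°
rotate link 1 by -41°: θ ← 0° -41° = -41°
rotate link 1 by -20°: θ ← -41° -20° = -61°
h = r sin θ − e = -39.357887 − 20 = -59.357887
sin φ = h / L = -59.357887 / 294 = -0.20189757
φ = arcsin(-0.20189757) = -11.647946°

-11.6479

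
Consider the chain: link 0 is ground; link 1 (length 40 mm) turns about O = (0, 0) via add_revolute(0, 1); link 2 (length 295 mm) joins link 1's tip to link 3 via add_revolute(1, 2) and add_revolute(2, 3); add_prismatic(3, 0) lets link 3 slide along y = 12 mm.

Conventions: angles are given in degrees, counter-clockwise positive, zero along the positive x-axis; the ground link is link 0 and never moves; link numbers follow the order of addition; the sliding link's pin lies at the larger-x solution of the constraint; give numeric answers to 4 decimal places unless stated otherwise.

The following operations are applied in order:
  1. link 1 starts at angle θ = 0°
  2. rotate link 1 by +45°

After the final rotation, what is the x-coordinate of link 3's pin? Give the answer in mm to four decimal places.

geometry: r = 40 mm, L = 295 mm, e = 12 mm; θ starts at 0°
rotate link 1 by +45°: θ ← 0° +45° = 45°
crank pin P = (r cos θ, r sin θ) = (28.284271, 28.284271)
h = r sin θ − e = 28.284271 − 12 = 16.284271
x = r cos θ + √(L² − h²) = 28.284271 + 294.550204 = 322.834475

322.8345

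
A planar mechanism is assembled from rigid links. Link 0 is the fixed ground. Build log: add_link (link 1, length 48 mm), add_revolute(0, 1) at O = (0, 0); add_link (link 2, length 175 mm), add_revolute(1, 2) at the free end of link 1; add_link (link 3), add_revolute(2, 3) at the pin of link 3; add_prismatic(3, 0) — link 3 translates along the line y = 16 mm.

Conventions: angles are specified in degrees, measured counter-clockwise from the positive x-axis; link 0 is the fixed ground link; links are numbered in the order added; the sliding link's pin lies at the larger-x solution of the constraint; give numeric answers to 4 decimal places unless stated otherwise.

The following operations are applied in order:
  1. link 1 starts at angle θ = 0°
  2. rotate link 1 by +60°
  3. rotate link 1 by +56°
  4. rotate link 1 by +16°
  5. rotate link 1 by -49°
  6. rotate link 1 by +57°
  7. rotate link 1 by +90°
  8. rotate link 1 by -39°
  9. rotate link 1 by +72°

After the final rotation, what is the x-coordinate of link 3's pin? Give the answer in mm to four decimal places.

geometry: r = 48 mm, L = 175 mm, e = 16 mm; θ starts at 0°
rotate link 1 by +60°: θ ← 0° +60° = 60°
rotate link 1 by +56°: θ ← 60° +56° = 116°
rotate link 1 by +16°: θ ← 116° +16° = 132°
rotate link 1 by -49°: θ ← 132° -49° = 83°
rotate link 1 by +57°: θ ← 83° +57° = 140°
rotate link 1 by +90°: θ ← 140° +90° = 230°
rotate link 1 by -39°: θ ← 230° -39° = 191°
rotate link 1 by +72°: θ ← 191° +72° = 263°
crank pin P = (r cos θ, r sin θ) = (-5.849728, -47.642215)
h = r sin θ − e = -47.642215 − 16 = -63.642215
x = r cos θ + √(L² − h²) = -5.849728 + 163.017387 = 157.167658

157.1677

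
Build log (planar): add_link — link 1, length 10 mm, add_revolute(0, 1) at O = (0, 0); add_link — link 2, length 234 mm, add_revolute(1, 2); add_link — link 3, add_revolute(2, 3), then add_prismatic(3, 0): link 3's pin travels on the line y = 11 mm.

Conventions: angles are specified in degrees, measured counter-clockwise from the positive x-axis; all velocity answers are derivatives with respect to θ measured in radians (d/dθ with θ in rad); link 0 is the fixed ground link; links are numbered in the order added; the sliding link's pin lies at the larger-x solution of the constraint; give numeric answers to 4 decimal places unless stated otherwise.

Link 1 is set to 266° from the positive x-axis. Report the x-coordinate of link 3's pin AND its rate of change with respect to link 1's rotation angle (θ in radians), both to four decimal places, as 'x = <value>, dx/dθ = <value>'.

geometry: r = 10 mm, L = 234 mm, e = 11 mm
crank pin P = (r cos θ, r sin θ) = (-0.697565, -9.975641)
h = r sin θ − e = -9.975641 − 11 = -20.975641
x = r cos θ + √(L² − h²) = -0.697565 + 233.057981 = 232.360416
dx/dθ = −r sin θ − h·r cos θ/√(L² − h²) (θ in radians; h = -20.975641) = 9.912858

x = 232.3604, dx/dθ = 9.9129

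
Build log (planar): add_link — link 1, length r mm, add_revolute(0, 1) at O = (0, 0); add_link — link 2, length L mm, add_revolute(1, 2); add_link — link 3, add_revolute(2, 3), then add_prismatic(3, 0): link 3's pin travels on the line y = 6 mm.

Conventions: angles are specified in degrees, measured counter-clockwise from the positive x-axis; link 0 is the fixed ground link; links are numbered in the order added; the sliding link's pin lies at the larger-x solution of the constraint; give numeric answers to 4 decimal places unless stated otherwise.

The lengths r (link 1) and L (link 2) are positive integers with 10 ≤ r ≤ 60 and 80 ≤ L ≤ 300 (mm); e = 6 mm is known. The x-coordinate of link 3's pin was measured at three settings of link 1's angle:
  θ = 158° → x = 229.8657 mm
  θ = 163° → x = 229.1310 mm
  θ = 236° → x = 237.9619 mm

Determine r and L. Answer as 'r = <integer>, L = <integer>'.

constraint per measurement: (x − r cos θ)² + (r sin θ − e)² = L²
subtracting the θ₁ and θ₂ equations cancels the r² and L² terms:
r = (x₁² − x₂²) / (2[(x₁cos θ₁ + e sin θ₁) − (x₂cos θ₂ + e sin θ₂)]) = 26.0015 → r = 26
L² = (x₁ − r cos θ₁)² + (r sin θ₁ − e)² = 64516.0066 → L = 254.0000 → L = 254
check at θ₃=236°: x = 237.9619 (printed 237.9619) ✓

r = 26, L = 254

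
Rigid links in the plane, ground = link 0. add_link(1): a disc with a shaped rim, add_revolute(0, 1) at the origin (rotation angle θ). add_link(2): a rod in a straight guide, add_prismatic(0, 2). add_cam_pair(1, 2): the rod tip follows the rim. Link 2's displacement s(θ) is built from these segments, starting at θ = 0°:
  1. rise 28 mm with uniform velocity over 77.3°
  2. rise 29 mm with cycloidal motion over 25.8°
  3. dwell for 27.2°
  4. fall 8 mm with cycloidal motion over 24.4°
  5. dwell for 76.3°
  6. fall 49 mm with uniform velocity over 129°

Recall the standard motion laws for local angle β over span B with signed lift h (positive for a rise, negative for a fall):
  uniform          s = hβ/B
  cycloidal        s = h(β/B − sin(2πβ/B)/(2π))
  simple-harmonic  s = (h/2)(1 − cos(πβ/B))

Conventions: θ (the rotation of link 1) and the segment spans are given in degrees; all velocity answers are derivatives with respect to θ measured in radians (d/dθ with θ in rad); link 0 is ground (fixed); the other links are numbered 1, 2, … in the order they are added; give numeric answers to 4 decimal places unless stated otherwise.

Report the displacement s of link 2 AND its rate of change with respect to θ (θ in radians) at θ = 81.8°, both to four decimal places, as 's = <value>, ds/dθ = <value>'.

segment 1 (0° to 77.3°, uniform, h = 28) is passed completely: s = 0.0000 + (28) = 28.0000
θ = 81.8° falls in segment 2 (77.3° to 103.1°, cycloidal, h = 29): β = 81.8 − 77.3 = 4.5°, B = 25.8°; Δs = 29·(0.1744 − sin(2π·0.1744)/(2π)) = 0.9534; s = 28.0000 + 0.9534 = 28.9534
velocity in seg [77.3°–103.1°] (cycloidal), θ in radians: β = 4.5° = 0.0785 rad, B = 25.8° = 0.4503 rad; ds/dθ = (h/B)(1 − cos(2πβ/B)) = (29/0.4503)(1 − cos(2π·0.1744)) = 34.954806 mm/rad

s = 28.9534, ds/dθ = 34.9548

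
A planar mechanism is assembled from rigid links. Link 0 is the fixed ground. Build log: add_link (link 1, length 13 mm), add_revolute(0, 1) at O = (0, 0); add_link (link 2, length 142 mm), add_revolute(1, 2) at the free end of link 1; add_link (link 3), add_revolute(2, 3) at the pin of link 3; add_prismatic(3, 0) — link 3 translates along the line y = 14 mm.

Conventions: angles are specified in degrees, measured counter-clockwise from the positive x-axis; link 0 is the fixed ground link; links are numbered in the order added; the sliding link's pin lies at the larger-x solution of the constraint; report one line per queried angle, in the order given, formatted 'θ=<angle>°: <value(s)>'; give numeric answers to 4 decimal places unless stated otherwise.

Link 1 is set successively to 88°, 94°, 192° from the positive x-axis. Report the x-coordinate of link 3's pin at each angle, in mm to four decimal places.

geometry: r = 13 mm, L = 142 mm, e = 14 mm
θ=88°: crank pin P = (r cos θ, r sin θ) = (0.453693, 12.992081)
θ=88°: h = r sin θ − e = 12.992081 − 14 = -1.007919
θ=88°: x = r cos θ + √(L² − h²) = 0.453693 + 141.996423 = 142.450116
θ=94°: crank pin P = (r cos θ, r sin θ) = (-0.906834, 12.968333)
θ=94°: h = r sin θ − e = 12.968333 − 14 = -1.031667
θ=94°: x = r cos θ + √(L² − h²) = -0.906834 + 141.996252 = 141.089418
θ=192°: crank pin P = (r cos θ, r sin θ) = (-12.715919, -2.702852)
θ=192°: h = r sin θ − e = -2.702852 − 14 = -16.702852
θ=192°: x = r cos θ + √(L² − h²) = -12.715919 + 141.014236 = 128.298317

θ=88°: 142.4501
θ=94°: 141.0894
θ=192°: 128.2983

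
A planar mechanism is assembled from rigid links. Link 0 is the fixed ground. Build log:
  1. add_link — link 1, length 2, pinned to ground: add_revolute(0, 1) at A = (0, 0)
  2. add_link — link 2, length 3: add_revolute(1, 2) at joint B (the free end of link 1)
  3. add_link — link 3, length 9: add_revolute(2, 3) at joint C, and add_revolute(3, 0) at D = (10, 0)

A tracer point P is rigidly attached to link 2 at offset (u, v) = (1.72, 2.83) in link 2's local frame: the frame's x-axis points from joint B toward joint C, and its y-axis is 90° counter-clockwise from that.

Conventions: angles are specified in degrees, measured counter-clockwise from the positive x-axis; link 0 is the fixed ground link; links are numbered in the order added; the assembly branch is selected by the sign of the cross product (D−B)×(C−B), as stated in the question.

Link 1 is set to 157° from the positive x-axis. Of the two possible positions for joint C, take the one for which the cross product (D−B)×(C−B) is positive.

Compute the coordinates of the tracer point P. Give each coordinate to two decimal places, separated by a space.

A=(0,0), D=(10.00,0)
B = A + 2.00·(cos157°, sin157°) = (-1.8410, 0.7815)
|BD| = 11.8668
circle(B,3.00) ∩ circle(D,9.00): a=2.8997, h=0.7692
  candidates: C₊=(1.1031,1.3581) cross=9.128; C₋=(1.0017,-0.1771) cross=-9.128
  branch + wants cross > 0 → take C=(1.1031,1.3581) (cross=9.128)
ex = (C−B)/|BC| = (0.9814,0.1922); ey = (-0.1922,0.9814)
P = B + 1.72·ex + 2.83·ey = (-0.6970,3.8893)

-0.70 3.89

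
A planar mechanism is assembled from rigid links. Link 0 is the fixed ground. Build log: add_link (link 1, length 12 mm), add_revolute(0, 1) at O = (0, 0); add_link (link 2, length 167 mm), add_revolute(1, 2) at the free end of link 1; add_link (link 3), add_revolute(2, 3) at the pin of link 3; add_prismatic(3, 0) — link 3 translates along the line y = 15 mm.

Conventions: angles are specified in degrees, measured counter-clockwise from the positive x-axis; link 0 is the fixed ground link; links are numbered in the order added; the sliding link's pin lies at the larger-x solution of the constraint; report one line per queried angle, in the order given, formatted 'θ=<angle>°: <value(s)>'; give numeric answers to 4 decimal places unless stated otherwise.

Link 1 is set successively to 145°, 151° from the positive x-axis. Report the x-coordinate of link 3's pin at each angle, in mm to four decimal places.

geometry: r = 12 mm, L = 167 mm, e = 15 mm
θ=145°: crank pin P = (r cos θ, r sin θ) = (-9.829825, 6.882917)
θ=145°: h = r sin θ − e = 6.882917 − 15 = -8.117083
θ=145°: x = r cos θ + √(L² − h²) = -9.829825 + 166.802617 = 156.972792
θ=151°: crank pin P = (r cos θ, r sin θ) = (-10.495436, 5.817715)
θ=151°: h = r sin θ − e = 5.817715 − 15 = -9.182285
θ=151°: x = r cos θ + √(L² − h²) = -10.495436 + 166.747371 = 156.251934

θ=145°: 156.9728
θ=151°: 156.2519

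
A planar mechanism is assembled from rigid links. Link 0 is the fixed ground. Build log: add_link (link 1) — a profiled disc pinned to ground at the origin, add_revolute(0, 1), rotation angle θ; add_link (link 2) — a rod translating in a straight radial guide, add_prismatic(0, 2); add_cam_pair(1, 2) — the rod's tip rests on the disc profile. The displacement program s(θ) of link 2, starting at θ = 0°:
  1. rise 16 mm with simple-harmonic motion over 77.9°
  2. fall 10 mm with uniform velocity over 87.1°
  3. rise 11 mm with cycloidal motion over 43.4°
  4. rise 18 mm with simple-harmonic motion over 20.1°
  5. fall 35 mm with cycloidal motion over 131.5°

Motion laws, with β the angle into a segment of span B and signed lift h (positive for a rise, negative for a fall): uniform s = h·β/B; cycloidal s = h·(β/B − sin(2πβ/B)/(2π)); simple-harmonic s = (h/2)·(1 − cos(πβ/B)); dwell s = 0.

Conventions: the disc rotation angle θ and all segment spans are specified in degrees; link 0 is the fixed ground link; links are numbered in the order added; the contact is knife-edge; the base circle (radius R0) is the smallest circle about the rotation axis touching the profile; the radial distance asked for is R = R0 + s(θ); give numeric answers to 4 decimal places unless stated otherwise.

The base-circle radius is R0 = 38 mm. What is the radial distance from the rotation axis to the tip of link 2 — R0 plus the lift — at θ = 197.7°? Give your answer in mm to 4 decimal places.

seg 1 [0°–77.9°] simple-harmonic, h=16: full span → s += 16 → s = 16.0000
seg 2 [77.9°–165°] uniform, h=-10: full span → s += -10 → s = 6.0000
seg 3 [165°–208.4°] cycloidal, h=11: θ=197.7° here. β=32.7, B=43.4. 11·(0.7535 − sin(2π·0.7535)/(2π)) = 10.0383 → s = 16.0383
R = R0 + s = 38 + 16.0383 = 54.0383

54.0383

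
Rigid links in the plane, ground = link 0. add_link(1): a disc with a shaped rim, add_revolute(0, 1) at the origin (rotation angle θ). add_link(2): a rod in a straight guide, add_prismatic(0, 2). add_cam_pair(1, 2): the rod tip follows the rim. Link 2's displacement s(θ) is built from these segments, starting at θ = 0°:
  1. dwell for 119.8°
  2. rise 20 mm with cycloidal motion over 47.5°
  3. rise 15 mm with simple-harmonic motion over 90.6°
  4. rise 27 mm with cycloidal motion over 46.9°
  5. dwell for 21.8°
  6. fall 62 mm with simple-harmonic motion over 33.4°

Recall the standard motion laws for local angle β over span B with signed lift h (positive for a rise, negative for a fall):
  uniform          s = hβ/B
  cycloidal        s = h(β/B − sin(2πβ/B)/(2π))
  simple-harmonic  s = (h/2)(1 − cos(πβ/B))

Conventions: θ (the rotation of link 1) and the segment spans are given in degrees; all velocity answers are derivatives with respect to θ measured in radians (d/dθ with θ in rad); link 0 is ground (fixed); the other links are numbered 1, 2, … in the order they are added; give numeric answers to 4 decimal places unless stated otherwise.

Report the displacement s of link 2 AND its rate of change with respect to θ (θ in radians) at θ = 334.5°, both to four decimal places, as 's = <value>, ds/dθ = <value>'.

segment 1 (0° to 119.8°, dwell): s unchanged at 0.0000
segment 2 (119.8° to 167.3°, cycloidal, h = 20) is passed completely: s = 0.0000 + (20) = 20.0000
segment 3 (167.3° to 257.9°, simple-harmonic, h = 15) is passed completely: s = 20.0000 + (15) = 35.0000
segment 4 (257.9° to 304.8°, cycloidal, h = 27) is passed completely: s = 35.0000 + (27) = 62.0000
segment 5 (304.8° to 326.6°, dwell): s unchanged at 62.0000
θ = 334.5° falls in segment 6 (326.6° to 360°, simple-harmonic, h = -62): β = 334.5 − 326.6 = 7.9°, B = 33.4°; Δs = -62/2·(1 − cos(π·0.2365)) = -8.1718; s = 62.0000 − 8.1718 = 53.8282
velocity in seg [326.6°–360°] (simple-harmonic), θ in radians: β = 7.9° = 0.1379 rad, B = 33.4° = 0.5829 rad; ds/dθ = (πh/(2B)) sin(πβ/B) = (π·(-62)/(2·0.5829)) sin(π·0.2365) = -113.028881 mm/rad

s = 53.8282, ds/dθ = -113.0289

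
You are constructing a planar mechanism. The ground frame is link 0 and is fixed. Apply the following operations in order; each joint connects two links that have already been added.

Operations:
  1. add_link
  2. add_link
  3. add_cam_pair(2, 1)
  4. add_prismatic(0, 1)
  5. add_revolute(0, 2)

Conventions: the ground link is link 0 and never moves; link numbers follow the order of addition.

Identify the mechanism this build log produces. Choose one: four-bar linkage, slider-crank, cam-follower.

links: 3 (incl. ground); joints: 1 revolute, 1 prismatic, 1 higher (cam) pair, forming one closed loop
3 links, revolute + prismatic + higher pair in one loop → cam-follower

cam-follower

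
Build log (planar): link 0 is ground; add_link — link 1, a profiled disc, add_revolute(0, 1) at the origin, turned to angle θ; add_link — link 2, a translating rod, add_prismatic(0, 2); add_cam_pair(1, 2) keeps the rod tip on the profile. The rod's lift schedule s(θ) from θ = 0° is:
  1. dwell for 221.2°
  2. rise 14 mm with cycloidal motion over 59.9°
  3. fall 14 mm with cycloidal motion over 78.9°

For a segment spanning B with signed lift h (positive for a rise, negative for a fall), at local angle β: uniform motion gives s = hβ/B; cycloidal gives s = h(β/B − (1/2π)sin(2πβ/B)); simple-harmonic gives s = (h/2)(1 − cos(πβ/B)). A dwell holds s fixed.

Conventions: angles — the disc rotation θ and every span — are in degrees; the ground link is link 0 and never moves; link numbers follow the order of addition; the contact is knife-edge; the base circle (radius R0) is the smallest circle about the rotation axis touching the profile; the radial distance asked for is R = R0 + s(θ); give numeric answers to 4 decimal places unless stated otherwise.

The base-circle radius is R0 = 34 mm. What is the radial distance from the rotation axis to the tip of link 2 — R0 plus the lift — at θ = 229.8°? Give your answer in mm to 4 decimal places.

seg 1 [0°–221.2°] dwell: s stays 0.0000
seg 2 [221.2°–281.1°] cycloidal, h=14: θ=229.8° here. β=8.6, B=59.9. 14·(0.1436 − sin(2π·0.1436)/(2π)) = 0.2617 → s = 0.2617
R = R0 + s = 34 + 0.2617 = 34.2617

34.2617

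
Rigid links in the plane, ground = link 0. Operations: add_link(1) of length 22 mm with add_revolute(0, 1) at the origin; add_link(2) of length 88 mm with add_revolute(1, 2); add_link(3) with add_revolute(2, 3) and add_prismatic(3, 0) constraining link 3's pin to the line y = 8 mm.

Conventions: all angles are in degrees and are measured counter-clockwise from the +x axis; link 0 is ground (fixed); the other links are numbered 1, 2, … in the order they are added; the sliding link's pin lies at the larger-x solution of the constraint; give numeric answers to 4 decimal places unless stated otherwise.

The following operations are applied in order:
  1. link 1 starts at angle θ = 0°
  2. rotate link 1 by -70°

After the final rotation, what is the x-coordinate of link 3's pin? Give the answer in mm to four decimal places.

geometry: r = 22 mm, L = 88 mm, e = 8 mm; θ starts at 0°
rotate link 1 by -70°: θ ← 0° -70° = -70°
crank pin P = (r cos θ, r sin θ) = (7.524443, -20.673238)
h = r sin θ − e = -20.673238 − 8 = -28.673238
x = r cos θ + √(L² − h²) = 7.524443 + 83.197629 = 90.722072

90.7221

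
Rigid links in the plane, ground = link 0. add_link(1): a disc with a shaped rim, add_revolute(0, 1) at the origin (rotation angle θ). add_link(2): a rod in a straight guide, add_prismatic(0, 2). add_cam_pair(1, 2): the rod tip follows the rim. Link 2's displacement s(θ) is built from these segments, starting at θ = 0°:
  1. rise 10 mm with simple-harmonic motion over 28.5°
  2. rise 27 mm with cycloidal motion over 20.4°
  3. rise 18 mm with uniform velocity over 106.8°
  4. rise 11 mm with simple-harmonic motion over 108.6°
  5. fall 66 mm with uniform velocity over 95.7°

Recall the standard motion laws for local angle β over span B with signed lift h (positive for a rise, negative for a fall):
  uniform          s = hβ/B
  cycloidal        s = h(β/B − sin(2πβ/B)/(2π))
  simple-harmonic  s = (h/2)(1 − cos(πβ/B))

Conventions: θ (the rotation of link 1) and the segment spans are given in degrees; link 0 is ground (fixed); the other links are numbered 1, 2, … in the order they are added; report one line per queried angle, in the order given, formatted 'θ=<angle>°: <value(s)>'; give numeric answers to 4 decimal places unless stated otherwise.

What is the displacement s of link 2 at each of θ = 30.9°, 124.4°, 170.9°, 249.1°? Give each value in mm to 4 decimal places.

segment 1 (0° to 28.5°, simple-harmonic, h = 10) is passed completely: s = 0.0000 + (10) = 10.0000
θ = 30.9° falls in segment 2 (28.5° to 48.9°, cycloidal, h = 27): β = 30.9 − 28.5 = 2.4°, B = 20.4°; Δs = 27·(0.1176 − sin(2π·0.1176)/(2π)) = 0.2815; s = 10.0000 + 0.2815 = 10.2815
segment 2 (28.5° to 48.9°, cycloidal, h = 27) is passed completely: s = 10.0000 + (27) = 37.0000
θ = 124.4° falls in segment 3 (48.9° to 155.7°, uniform, h = 18): β = 124.4 − 48.9 = 75.5°, B = 106.8°; Δs = 18·75.5/106.8 = 12.7247; s = 37.0000 + 12.7247 = 49.7247
segment 3 (48.9° to 155.7°, uniform, h = 18) is passed completely: s = 37.0000 + (18) = 55.0000
θ = 170.9° falls in segment 4 (155.7° to 264.3°, simple-harmonic, h = 11): β = 170.9 − 155.7 = 15.2°, B = 108.6°; Δs = 11/2·(1 − cos(π·0.1400)) = 0.5232; s = 55.0000 + 0.5232 = 55.5232
θ = 249.1° falls in segment 4 (155.7° to 264.3°, simple-harmonic, h = 11): β = 249.1 − 155.7 = 93.4°, B = 108.6°; Δs = 11/2·(1 − cos(π·0.8600)) = 10.4768; s = 55.0000 + 10.4768 = 65.4768

θ=30.9°: 10.2815
θ=124.4°: 49.7247
θ=170.9°: 55.5232
θ=249.1°: 65.4768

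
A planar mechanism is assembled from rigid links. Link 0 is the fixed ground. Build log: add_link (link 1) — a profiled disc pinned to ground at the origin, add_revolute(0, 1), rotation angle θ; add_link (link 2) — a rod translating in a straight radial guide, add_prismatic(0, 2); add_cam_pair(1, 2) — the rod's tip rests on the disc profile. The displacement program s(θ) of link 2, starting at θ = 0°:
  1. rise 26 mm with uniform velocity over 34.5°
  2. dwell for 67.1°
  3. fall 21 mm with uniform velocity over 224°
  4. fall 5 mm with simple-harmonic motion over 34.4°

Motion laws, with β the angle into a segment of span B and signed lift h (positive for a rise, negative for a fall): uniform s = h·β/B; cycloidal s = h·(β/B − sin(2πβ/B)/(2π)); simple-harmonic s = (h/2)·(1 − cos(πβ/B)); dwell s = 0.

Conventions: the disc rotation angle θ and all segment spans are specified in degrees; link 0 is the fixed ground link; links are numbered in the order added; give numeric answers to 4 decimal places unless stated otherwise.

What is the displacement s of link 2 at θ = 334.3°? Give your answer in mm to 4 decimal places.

seg 1 [0°–34.5°] uniform, h=26: full span → s += 26 → s = 26.0000
seg 2 [34.5°–101.6°] dwell: s stays 26.0000
seg 3 [101.6°–325.6°] uniform, h=-21: full span → s += -21 → s = 5.0000
seg 4 [325.6°–360°] simple-harmonic, h=-5: θ=334.3° here. β=8.7, B=34.4. -5/2·(1 − cos(π·0.2529)) = -0.7485 → s = 4.2515

4.2515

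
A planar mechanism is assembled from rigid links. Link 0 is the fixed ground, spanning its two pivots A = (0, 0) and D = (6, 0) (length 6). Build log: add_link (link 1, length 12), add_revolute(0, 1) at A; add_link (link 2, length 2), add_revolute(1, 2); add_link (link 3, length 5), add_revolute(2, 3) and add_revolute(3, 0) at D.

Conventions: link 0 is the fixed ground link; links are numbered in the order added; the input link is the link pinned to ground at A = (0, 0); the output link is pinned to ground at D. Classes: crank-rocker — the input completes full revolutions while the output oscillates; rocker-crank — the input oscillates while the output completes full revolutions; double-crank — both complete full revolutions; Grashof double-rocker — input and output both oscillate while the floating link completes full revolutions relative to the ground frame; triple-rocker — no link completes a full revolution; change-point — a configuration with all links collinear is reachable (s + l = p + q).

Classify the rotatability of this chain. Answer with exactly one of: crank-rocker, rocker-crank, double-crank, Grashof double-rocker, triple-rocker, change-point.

lengths: ground=6, input=12, coupler=2, output=5
sorted: s=2 (shortest), l=12 (longest), p+q=11
s + l = 14 vs p + q = 11
s + l > p + q → non-Grashof → no link fully rotates → triple-rocker

triple-rocker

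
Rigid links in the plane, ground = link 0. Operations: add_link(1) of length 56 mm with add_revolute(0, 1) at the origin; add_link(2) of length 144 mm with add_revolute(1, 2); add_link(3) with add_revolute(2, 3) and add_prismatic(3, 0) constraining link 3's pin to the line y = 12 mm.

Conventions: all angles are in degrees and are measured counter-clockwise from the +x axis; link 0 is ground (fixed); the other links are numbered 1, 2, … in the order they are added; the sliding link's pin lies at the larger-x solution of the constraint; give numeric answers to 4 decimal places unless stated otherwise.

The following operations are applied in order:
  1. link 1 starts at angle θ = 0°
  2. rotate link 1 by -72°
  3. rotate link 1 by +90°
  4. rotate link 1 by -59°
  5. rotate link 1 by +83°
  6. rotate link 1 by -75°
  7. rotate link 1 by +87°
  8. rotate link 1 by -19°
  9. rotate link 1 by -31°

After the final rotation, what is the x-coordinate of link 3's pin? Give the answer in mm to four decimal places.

geometry: r = 56 mm, L = 144 mm, e = 12 mm; θ starts at 0°
rotate link 1 by -72°: θ ← 0° -72° = -72°
rotate link 1 by +90°: θ ← -72° +90° = 18°
rotate link 1 by -59°: θ ← 18° -59° = -41°
rotate link 1 by +83°: θ ← -41° +83° = 42°
rotate link 1 by -75°: θ ← 42° -75° = -33°
rotate link 1 by +87°: θ ← -33° +87° = 54°
rotate link 1 by -19°: θ ← 54° -19° = 35°
rotate link 1 by -31°: θ ← 35° -31° = 4°
crank pin P = (r cos θ, r sin θ) = (55.863587, 3.906363)
h = r sin θ − e = 3.906363 − 12 = -8.093637
x = r cos θ + √(L² − h²) = 55.863587 + 143.772365 = 199.635952

199.6360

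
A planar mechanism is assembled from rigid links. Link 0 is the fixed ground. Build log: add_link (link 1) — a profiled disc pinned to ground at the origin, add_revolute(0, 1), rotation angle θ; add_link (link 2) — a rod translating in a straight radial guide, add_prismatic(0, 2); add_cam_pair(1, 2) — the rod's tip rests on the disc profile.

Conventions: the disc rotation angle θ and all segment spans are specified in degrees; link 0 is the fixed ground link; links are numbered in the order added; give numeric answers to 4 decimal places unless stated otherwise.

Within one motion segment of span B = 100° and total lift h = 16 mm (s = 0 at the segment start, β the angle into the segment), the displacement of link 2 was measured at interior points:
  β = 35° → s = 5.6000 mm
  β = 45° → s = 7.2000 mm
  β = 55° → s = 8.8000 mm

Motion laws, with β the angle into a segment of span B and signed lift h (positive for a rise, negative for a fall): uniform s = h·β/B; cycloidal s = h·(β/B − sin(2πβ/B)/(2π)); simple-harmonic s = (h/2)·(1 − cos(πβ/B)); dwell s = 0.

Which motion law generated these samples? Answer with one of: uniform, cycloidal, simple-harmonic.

candidates at β/B = r: uniform s = h·r (linear in β); cycloidal s = h·(r − sin(2πr)/(2π)); simple-harmonic s = (h/2)(1 − cos(πr))
β=35°: printed 5.6000 | uniform 5.6000, cycloidal 3.5399, simple-harmonic 4.3681
β=45°: printed 7.2000 | uniform 7.2000, cycloidal 6.4131, simple-harmonic 6.7485
β=55°: printed 8.8000 | uniform 8.8000, cycloidal 9.5869, simple-harmonic 9.2515
only one law matches every sample → uniform

uniform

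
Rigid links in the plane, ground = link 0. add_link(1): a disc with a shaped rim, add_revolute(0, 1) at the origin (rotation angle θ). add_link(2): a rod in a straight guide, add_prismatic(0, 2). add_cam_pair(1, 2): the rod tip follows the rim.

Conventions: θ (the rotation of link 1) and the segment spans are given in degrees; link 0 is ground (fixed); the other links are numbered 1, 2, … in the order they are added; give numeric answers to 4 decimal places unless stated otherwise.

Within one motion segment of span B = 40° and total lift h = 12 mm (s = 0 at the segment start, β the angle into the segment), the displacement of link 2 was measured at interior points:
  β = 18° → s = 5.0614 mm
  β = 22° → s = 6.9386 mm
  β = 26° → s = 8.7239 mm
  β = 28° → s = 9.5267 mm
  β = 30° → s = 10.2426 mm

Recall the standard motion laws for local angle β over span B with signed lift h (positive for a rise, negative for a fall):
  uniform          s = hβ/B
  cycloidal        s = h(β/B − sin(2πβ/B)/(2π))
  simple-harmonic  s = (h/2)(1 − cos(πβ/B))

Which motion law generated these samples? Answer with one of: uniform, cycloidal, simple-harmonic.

candidates at β/B = r: uniform s = h·r (linear in β); cycloidal s = h·(r − sin(2πr)/(2π)); simple-harmonic s = (h/2)(1 − cos(πr))
β=18°: printed 5.0614 | uniform 5.4000, cycloidal 4.8098, simple-harmonic 5.0614
β=22°: printed 6.9386 | uniform 6.6000, cycloidal 7.1902, simple-harmonic 6.9386
β=26°: printed 8.7239 | uniform 7.8000, cycloidal 9.3451, simple-harmonic 8.7239
β=28°: printed 9.5267 | uniform 8.4000, cycloidal 10.2164, simple-harmonic 9.5267
β=30°: printed 10.2426 | uniform 9.0000, cycloidal 10.9099, simple-harmonic 10.2426
only one law matches every sample → simple-harmonic

simple-harmonic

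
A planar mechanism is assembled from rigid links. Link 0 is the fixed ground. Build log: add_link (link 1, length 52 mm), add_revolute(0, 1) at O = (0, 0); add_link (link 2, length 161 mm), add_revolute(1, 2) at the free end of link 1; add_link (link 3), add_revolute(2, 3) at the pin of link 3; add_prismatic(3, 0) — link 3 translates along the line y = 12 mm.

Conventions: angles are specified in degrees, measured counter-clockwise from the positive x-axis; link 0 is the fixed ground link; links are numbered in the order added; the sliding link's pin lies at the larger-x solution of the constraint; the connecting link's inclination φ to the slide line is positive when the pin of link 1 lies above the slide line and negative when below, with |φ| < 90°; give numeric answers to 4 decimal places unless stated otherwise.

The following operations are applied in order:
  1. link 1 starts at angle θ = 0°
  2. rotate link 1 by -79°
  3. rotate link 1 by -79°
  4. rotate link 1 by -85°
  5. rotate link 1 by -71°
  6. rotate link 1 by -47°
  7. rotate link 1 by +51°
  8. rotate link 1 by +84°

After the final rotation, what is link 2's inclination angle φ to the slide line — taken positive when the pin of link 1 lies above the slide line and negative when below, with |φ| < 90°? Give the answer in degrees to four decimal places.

geometry: r = 52 mm, L = 161 mm, e = 12 mm; θ starts at 0°
rotate link 1 by -79°: θ ← 0° -79° = -79°
rotate link 1 by -79°: θ ← -79° -79° = -158°
rotate link 1 by -85°: θ ← -158° -85° = -243°
rotate link 1 by -71°: θ ← -243° -71° = -314°
rotate link 1 by -47°: θ ← -314° -47° = -361°
rotate link 1 by +51°: θ ← -361° +51° = -310°
rotate link 1 by +84°: θ ← -310° +84° = -226°
h = r sin θ − e = 37.405670 − 12 = 25.405670
sin φ = h / L = 25.405670 / 161 = 0.15779919
φ = arcsin(0.15779919) = 9.079176°

9.0792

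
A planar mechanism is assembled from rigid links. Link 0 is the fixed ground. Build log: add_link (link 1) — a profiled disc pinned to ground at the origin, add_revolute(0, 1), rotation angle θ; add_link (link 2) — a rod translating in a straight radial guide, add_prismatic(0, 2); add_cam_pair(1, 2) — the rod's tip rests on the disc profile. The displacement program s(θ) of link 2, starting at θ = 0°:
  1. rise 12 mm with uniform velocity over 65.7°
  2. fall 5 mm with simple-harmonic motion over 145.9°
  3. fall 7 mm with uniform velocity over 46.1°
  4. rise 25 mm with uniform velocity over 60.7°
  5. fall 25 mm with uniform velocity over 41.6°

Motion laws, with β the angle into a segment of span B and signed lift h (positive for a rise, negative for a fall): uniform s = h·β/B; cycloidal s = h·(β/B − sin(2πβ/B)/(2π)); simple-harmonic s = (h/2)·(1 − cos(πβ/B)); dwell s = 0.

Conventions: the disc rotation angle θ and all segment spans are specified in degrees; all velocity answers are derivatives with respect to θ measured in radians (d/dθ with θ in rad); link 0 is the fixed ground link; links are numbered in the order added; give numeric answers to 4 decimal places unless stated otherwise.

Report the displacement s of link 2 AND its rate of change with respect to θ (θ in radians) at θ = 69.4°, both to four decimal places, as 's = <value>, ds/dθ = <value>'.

seg 1 [0°–65.7°] uniform, h=12: full span → s += 12 → s = 12.0000
seg 2 [65.7°–211.6°] simple-harmonic, h=-5: θ=69.4° here. β=3.7, B=145.9. -5/2·(1 − cos(π·0.0254)) = -0.0079 → s = 11.9921
velocity in seg [65.7°–211.6°] (simple-harmonic), θ in radians: β = 3.7° = 0.0646 rad, B = 145.9° = 2.5464 rad; ds/dθ = (πh/(2B)) sin(πβ/B) = (π·(-5)/(2·2.5464)) sin(π·0.0254) = -0.245467 mm/rad

s = 11.9921, ds/dθ = -0.2455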